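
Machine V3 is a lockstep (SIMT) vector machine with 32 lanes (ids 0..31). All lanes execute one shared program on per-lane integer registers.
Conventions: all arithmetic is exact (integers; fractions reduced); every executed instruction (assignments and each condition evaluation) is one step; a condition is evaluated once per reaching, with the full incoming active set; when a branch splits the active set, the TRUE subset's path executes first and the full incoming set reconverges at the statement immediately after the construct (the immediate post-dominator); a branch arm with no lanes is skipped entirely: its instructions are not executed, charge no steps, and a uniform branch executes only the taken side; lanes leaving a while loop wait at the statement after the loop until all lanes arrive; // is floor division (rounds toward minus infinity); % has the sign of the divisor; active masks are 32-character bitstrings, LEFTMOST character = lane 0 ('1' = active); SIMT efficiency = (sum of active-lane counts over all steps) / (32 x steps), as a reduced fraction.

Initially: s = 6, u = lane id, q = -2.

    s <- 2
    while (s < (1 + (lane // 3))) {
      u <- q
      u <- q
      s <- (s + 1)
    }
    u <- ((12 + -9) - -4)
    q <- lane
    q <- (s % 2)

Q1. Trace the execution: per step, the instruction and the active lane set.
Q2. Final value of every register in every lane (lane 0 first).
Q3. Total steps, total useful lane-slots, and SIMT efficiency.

step 0: s <- 2                       11111111111111111111111111111111
step 1: eval (s < (1 + (lane // 3))) 11111111111111111111111111111111
step 2: u <- q                       00000011111111111111111111111111
step 3: u <- q                       00000011111111111111111111111111
step 4: s <- (s + 1)                 00000011111111111111111111111111
step 5: eval (s < (1 + (lane // 3))) 00000011111111111111111111111111
step 6: u <- q                       00000000011111111111111111111111
step 7: u <- q                       00000000011111111111111111111111
step 8: s <- (s + 1)                 00000000011111111111111111111111
step 9: eval (s < (1 + (lane // 3))) 00000000011111111111111111111111
step 10: u <- q                       00000000000011111111111111111111
step 11: u <- q                       00000000000011111111111111111111
step 12: s <- (s + 1)                 00000000000011111111111111111111
step 13: eval (s < (1 + (lane // 3))) 00000000000011111111111111111111
step 14: u <- q                       00000000000000011111111111111111
step 15: u <- q                       00000000000000011111111111111111
step 16: s <- (s + 1)                 00000000000000011111111111111111
step 17: eval (s < (1 + (lane // 3))) 00000000000000011111111111111111
step 18: u <- q                       00000000000000000011111111111111
step 19: u <- q                       00000000000000000011111111111111
step 20: s <- (s + 1)                 00000000000000000011111111111111
step 21: eval (s < (1 + (lane // 3))) 00000000000000000011111111111111
step 22: u <- q                       00000000000000000000011111111111
step 23: u <- q                       00000000000000000000011111111111
step 24: s <- (s + 1)                 00000000000000000000011111111111
step 25: eval (s < (1 + (lane // 3))) 00000000000000000000011111111111
step 26: u <- q                       00000000000000000000000011111111
step 27: u <- q                       00000000000000000000000011111111
step 28: s <- (s + 1)                 00000000000000000000000011111111
step 29: eval (s < (1 + (lane // 3))) 00000000000000000000000011111111
step 30: u <- q                       00000000000000000000000000011111
step 31: u <- q                       00000000000000000000000000011111
step 32: s <- (s + 1)                 00000000000000000000000000011111
step 33: eval (s < (1 + (lane // 3))) 00000000000000000000000000011111
step 34: u <- q                       00000000000000000000000000000011
step 35: u <- q                       00000000000000000000000000000011
step 36: s <- (s + 1)                 00000000000000000000000000000011
step 37: eval (s < (1 + (lane // 3))) 00000000000000000000000000000011
step 38: u <- ((12 + -9) - -4)        11111111111111111111111111111111
step 39: q <- lane                    11111111111111111111111111111111
step 40: q <- (s % 2)                 11111111111111111111111111111111

Answer: 41 steps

s: 2,2,2,2,2,2,3,3,3,4,4,4,5,5,5,6,6,6,7,7,7,8,8,8,9,9,9,10,10,10,11,11
u: 7,7,7,7,7,7,7,7,7,7,7,7,7,7,7,7,7,7,7,7,7,7,7,7,7,7,7,7,7,7,7,7
q: 0,0,0,0,0,0,1,1,1,0,0,0,1,1,1,0,0,0,1,1,1,0,0,0,1,1,1,0,0,0,1,1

steps = 41; useful = 664; efficiency = 664/1312 = 83/164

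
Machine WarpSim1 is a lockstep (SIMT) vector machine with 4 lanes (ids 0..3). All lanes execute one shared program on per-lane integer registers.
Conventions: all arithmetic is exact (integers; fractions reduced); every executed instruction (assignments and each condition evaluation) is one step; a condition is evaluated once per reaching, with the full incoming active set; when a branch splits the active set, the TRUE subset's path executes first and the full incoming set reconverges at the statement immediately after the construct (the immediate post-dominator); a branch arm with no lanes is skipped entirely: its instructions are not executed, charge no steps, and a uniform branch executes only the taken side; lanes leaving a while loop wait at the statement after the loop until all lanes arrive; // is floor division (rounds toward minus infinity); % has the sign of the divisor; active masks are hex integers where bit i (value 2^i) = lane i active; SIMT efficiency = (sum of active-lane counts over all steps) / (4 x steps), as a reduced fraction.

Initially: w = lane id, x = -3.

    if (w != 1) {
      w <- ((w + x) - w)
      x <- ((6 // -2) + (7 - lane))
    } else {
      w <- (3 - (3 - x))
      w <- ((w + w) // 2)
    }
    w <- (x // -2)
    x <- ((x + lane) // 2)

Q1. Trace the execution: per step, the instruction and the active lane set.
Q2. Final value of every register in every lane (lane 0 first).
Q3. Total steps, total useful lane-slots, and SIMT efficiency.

step 0: eval (w != 1)                0xf
step 1: w <- ((w + x) - w)           0xd
step 2: x <- ((6 // -2) + (7 - lane)) 0xd
step 3: w <- (3 - (3 - x))           0x2
step 4: w <- ((w + w) // 2)          0x2
step 5: w <- (x // -2)               0xf
step 6: x <- ((x + lane) // 2)       0xf

Answer: 7 steps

w: -2,1,-1,-1
x: 2,-1,2,2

steps = 7; useful = 20; efficiency = 20/28 = 5/7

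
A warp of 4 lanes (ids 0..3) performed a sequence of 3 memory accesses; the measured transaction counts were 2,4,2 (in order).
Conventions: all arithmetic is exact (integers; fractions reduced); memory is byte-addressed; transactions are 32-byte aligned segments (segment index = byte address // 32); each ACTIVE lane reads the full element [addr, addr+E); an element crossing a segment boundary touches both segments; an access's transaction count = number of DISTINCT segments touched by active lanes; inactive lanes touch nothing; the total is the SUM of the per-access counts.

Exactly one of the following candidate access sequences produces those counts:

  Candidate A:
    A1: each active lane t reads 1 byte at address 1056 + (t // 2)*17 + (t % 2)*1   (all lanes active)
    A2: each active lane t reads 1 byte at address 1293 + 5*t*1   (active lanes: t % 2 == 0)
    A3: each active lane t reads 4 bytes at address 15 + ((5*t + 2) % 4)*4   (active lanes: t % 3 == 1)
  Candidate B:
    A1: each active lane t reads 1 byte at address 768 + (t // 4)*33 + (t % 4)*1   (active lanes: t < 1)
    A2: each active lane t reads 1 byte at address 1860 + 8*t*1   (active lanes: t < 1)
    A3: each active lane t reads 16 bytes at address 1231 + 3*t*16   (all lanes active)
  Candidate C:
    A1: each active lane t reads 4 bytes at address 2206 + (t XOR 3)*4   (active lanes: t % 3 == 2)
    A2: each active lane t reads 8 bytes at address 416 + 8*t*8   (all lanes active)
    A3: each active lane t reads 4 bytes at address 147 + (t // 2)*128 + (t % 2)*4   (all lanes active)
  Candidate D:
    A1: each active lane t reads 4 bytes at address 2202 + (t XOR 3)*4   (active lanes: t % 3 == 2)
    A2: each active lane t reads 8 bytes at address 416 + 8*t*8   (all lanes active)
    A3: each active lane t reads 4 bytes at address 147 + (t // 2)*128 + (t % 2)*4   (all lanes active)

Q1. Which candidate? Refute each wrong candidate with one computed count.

A: A1 gives 1 transaction, not 2
B: A1 gives 1 transaction, not 2
C: A1 gives 1 transaction, not 2
D: all counts match (2,4,2)

Answer: D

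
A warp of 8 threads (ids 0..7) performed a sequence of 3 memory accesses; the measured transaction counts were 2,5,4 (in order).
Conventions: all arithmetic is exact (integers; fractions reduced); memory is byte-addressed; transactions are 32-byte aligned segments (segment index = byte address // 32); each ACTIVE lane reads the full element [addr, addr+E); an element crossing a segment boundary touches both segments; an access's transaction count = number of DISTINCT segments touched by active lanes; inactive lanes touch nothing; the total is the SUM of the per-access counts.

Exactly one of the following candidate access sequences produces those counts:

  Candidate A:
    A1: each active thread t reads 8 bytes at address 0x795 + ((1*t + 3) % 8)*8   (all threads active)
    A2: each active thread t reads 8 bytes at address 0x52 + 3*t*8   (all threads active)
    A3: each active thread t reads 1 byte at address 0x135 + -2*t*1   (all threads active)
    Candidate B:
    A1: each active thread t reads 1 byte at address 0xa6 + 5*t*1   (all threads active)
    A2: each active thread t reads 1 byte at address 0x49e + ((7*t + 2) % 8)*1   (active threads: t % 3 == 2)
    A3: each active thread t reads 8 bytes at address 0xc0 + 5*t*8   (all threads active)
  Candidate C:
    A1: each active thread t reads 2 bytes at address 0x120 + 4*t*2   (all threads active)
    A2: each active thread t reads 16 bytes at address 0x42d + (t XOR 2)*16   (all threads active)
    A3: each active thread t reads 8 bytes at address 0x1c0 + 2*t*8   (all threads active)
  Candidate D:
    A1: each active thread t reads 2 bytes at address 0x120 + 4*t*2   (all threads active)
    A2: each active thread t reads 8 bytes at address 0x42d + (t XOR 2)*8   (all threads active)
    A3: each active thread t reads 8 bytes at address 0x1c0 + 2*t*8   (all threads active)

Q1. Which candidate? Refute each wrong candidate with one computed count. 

A: A1 gives 3 transactions, not 2
B: A2 gives 2 transactions, not 5
D: A2 gives 3 transactions, not 5
C: all counts match (2,5,4)

Answer: C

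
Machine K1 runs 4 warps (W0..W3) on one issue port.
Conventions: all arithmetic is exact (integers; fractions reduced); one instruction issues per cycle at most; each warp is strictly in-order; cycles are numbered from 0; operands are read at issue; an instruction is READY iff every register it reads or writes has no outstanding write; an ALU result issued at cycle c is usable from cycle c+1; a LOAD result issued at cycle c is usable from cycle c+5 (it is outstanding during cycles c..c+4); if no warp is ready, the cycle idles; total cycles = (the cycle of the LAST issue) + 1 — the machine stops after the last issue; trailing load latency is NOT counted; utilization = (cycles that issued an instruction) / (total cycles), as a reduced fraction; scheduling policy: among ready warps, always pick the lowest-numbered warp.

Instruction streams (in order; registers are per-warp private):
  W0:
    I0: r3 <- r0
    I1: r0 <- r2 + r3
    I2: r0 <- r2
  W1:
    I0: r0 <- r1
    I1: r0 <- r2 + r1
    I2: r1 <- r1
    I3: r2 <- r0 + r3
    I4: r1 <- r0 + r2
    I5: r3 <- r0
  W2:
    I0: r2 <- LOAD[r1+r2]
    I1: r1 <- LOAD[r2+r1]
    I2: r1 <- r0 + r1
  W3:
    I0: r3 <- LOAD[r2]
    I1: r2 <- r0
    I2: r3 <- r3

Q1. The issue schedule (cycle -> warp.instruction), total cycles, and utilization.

cycle 0: W0.I0
cycle 1: W0.I1
cycle 2: W0.I2
cycle 3: W1.I0
cycle 4: W1.I1
cycle 5: W1.I2
cycle 6: W1.I3
cycle 7: W1.I4
cycle 8: W1.I5
cycle 9: W2.I0
cycle 10: W3.I0
cycle 11: W3.I1
cycle 12: idle
cycle 13: idle
cycle 14: W2.I1
cycle 15: W3.I2
cycle 16: idle
cycle 17: idle
cycle 18: idle
cycle 19: W2.I2

Answer: 20 cycles, utilization 3/4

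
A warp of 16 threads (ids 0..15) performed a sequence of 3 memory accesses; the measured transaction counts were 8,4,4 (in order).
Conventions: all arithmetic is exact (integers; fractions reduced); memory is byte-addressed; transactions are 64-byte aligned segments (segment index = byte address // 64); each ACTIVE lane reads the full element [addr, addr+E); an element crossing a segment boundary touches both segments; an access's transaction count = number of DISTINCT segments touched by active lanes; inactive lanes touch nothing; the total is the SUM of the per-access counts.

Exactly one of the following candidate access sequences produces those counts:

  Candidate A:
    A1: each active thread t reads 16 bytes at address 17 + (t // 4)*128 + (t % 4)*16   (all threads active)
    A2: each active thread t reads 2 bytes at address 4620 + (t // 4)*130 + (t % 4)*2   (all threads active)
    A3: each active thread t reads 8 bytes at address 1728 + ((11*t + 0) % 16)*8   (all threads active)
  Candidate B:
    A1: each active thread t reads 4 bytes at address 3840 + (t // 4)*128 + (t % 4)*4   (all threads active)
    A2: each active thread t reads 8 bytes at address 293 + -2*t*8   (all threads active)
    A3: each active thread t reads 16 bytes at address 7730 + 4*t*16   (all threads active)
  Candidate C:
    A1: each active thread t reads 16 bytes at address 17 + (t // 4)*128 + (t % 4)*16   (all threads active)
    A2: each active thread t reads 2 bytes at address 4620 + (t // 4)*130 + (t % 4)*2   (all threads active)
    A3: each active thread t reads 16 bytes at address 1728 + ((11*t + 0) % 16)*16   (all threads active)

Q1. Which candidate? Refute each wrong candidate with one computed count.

A: A3 gives 2 transactions, not 4
B: A1 gives 4 transactions, not 8
C: all counts match (8,4,4)

Answer: C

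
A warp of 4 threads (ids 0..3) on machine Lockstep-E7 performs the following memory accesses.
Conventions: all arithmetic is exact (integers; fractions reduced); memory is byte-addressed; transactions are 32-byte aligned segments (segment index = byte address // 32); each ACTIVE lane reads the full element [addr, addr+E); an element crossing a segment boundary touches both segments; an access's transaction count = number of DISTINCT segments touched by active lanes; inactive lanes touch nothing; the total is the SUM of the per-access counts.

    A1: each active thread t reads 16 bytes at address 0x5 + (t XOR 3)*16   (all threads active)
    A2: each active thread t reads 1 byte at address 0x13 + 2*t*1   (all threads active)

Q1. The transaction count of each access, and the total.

A1: 3 transactions
A2: 1 transaction

Answer: 3,1; total 4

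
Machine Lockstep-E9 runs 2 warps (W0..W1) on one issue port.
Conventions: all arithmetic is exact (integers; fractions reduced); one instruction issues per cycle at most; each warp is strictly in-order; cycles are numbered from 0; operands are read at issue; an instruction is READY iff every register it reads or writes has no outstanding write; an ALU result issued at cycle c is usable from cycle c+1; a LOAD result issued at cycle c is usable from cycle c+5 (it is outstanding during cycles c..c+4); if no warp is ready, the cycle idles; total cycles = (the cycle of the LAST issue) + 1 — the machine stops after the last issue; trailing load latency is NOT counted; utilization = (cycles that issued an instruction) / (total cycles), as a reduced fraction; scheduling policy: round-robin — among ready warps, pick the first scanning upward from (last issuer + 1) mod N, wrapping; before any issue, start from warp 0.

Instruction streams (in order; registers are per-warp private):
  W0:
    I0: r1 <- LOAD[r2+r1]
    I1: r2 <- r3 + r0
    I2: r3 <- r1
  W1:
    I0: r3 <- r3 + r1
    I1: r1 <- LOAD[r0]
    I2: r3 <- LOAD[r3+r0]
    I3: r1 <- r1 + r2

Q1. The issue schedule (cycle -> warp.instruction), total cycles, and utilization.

cycle 0: W0.I0
cycle 1: W1.I0
cycle 2: W0.I1
cycle 3: W1.I1
cycle 4: W1.I2
cycle 5: W0.I2
cycle 6: idle
cycle 7: idle
cycle 8: W1.I3

Answer: 9 cycles, utilization 7/9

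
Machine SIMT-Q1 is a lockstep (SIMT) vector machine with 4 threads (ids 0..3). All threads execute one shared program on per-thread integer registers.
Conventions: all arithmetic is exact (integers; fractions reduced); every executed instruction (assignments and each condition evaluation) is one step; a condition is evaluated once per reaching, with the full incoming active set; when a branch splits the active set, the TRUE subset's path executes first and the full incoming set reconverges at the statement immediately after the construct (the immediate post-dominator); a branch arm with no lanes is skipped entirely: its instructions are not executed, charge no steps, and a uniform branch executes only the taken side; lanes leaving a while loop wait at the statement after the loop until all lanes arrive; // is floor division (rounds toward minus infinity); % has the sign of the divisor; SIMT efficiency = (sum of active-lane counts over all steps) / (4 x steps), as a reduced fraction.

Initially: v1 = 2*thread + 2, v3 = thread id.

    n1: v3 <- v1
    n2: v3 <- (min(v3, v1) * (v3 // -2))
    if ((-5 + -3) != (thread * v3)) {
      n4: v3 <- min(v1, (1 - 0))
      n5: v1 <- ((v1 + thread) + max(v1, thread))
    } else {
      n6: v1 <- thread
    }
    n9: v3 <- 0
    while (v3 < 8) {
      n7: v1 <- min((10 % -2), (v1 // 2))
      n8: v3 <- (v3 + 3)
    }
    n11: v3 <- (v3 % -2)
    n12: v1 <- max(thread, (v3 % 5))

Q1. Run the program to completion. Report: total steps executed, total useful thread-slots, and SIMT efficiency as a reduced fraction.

Answer: 19 steps, 71 useful, 71/76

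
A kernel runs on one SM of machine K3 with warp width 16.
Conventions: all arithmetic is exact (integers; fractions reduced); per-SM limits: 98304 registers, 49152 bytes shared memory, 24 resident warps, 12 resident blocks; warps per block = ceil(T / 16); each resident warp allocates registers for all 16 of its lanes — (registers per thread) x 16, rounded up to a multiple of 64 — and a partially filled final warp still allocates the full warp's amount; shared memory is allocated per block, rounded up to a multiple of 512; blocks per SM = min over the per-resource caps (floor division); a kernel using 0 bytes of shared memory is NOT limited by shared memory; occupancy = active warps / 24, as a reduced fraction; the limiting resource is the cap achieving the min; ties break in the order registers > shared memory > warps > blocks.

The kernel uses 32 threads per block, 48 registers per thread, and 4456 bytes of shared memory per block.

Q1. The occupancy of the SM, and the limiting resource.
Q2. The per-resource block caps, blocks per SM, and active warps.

Answer: occupancy 5/6, limited by shared memory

registers: 64 blocks
shared memory: 10 blocks
warps: 12 blocks
blocks: 12 blocks

Answer: 10 blocks, 20 active warps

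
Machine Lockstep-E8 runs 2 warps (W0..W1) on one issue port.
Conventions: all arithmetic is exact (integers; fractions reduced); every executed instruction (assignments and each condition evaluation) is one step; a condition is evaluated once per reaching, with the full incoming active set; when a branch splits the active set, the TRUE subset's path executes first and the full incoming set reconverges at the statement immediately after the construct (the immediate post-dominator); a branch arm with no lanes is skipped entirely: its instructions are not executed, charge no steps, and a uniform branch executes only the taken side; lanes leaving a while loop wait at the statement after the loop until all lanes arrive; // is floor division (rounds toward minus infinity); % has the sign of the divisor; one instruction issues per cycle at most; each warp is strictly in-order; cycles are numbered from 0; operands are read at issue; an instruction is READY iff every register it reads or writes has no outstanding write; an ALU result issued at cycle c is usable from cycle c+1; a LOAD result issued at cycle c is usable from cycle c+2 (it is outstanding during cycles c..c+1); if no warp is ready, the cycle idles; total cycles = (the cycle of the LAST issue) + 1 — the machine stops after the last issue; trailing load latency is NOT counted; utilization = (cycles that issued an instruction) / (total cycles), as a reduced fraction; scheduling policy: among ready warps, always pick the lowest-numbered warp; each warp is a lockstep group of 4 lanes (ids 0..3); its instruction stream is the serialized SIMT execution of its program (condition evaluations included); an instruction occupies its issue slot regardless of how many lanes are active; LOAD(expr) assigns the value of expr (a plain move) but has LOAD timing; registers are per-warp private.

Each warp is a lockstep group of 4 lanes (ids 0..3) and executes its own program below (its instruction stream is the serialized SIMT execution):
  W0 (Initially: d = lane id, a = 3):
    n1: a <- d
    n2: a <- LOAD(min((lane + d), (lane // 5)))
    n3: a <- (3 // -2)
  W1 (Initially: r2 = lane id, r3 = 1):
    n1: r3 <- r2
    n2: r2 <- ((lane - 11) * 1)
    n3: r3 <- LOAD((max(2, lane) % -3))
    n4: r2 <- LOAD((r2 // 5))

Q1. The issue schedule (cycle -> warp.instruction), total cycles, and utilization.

cycle 0: W0.I0
cycle 1: W0.I1
cycle 2: W1.I0
cycle 3: W0.I2
cycle 4: W1.I1
cycle 5: W1.I2
cycle 6: W1.I3

Answer: 7 cycles, utilization 1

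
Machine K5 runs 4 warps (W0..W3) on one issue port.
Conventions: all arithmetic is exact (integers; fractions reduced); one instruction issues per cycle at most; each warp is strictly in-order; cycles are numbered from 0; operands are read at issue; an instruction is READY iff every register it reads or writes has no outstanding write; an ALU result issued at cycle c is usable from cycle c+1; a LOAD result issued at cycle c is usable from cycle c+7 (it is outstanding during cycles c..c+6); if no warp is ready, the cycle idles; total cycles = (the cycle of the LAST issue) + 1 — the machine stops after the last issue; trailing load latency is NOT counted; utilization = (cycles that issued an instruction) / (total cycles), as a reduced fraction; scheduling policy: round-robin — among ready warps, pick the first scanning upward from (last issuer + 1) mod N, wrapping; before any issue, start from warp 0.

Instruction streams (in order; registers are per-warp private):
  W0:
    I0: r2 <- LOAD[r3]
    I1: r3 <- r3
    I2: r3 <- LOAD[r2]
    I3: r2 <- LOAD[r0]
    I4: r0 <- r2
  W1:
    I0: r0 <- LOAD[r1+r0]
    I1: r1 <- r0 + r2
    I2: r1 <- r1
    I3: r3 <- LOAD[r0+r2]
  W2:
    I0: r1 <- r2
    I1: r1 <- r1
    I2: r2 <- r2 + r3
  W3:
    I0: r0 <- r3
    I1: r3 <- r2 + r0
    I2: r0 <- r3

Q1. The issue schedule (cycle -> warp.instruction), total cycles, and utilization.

cycle 0: W0.I0
cycle 1: W1.I0
cycle 2: W2.I0
cycle 3: W3.I0
cycle 4: W0.I1
cycle 5: W2.I1
cycle 6: W3.I1
cycle 7: W0.I2
cycle 8: W1.I1
cycle 9: W2.I2
cycle 10: W3.I2
cycle 11: W0.I3
cycle 12: W1.I2
cycle 13: W1.I3
cycle 14: idle
cycle 15: idle
cycle 16: idle
cycle 17: idle
cycle 18: W0.I4

Answer: 19 cycles, utilization 15/19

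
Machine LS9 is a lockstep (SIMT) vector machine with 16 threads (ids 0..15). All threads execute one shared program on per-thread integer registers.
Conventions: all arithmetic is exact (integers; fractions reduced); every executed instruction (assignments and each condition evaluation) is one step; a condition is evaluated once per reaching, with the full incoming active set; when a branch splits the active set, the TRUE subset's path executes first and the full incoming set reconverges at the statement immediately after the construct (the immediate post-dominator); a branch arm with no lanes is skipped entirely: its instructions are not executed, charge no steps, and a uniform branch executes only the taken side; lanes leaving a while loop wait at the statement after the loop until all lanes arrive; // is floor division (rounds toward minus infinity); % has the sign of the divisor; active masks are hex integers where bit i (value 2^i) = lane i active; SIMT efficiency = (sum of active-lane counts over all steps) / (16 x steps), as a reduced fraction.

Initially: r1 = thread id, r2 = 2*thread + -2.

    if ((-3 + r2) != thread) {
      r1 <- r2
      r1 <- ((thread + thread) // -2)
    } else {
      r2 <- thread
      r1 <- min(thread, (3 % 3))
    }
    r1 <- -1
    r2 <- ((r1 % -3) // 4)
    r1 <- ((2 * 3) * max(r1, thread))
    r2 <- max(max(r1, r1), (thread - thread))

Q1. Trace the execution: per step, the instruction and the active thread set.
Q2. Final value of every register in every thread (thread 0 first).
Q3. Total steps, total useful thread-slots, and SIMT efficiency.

step 0: eval ((-3 + r2) != thread)   0xffff
step 1: r1 <- r2                     0xffdf
step 2: r1 <- ((thread + thread) // -2) 0xffdf
step 3: r2 <- thread                 0x0020
step 4: r1 <- min(thread, (3 % 3))   0x0020
step 5: r1 <- -1                     0xffff
step 6: r2 <- ((r1 % -3) // 4)       0xffff
step 7: r1 <- ((2 * 3) * max(r1, thread)) 0xffff
step 8: r2 <- max(max(r1, r1), (thread - thread)) 0xffff

Answer: 9 steps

r1: 0,6,12,18,24,30,36,42,48,54,60,66,72,78,84,90
r2: 0,6,12,18,24,30,36,42,48,54,60,66,72,78,84,90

steps = 9; useful = 112; efficiency = 112/144 = 7/9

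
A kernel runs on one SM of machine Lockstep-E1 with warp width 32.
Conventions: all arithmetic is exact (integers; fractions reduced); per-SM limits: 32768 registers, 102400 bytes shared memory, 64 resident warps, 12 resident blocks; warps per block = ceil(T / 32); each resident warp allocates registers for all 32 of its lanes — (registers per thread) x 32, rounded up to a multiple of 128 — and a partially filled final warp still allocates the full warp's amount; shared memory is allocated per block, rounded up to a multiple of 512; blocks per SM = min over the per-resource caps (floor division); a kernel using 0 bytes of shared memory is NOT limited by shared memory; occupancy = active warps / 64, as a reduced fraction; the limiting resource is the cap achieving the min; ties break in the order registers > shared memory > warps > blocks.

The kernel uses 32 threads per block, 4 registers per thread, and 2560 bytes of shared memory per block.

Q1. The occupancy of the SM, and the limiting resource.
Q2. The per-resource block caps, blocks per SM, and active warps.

Answer: occupancy 3/16, limited by blocks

registers: 256 blocks
shared memory: 40 blocks
warps: 64 blocks
blocks: 12 blocks

Answer: 12 blocks, 12 active warps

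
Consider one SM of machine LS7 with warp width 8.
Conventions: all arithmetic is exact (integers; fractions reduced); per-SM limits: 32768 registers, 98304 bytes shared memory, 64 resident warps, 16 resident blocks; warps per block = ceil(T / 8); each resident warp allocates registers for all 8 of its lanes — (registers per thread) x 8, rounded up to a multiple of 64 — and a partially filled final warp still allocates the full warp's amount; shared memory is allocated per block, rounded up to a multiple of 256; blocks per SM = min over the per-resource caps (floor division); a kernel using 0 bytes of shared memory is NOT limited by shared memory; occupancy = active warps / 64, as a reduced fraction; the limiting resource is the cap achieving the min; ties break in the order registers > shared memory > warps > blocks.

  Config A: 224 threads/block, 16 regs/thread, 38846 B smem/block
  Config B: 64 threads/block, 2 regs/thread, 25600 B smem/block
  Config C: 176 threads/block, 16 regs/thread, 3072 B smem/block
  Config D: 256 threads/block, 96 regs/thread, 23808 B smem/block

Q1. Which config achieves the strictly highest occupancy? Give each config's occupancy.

occupancies: A 7/8, B 3/8, C 11/16, D 1/2

Answer: A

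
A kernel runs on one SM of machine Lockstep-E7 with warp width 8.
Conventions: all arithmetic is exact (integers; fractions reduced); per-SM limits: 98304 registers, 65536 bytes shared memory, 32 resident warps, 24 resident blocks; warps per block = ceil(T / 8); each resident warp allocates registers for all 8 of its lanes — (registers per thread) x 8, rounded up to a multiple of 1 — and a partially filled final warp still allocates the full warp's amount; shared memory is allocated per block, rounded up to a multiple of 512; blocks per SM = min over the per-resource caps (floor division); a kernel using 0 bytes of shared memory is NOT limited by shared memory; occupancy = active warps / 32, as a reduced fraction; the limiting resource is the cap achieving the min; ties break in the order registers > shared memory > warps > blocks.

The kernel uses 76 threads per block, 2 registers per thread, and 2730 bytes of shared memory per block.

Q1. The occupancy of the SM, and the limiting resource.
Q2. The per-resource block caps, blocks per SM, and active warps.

Answer: occupancy 15/16, limited by warps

registers: 614 blocks
shared memory: 21 blocks
warps: 3 blocks
blocks: 24 blocks

Answer: 3 blocks, 30 active warps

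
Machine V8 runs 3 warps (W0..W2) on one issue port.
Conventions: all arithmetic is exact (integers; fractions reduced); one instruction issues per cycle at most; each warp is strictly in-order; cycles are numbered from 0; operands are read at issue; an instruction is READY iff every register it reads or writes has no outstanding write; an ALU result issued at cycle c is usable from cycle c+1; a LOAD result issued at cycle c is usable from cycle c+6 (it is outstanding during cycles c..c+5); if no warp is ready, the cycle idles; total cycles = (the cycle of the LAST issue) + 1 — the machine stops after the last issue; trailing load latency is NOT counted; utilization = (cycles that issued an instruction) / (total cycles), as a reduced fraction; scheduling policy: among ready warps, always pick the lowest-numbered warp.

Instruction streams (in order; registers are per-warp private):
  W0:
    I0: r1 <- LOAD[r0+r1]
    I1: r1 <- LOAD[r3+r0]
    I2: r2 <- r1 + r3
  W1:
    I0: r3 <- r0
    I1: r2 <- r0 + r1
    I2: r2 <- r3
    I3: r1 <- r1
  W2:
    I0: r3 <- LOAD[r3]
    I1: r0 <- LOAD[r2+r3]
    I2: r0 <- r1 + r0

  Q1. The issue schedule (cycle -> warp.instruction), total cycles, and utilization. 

cycle 0: W0.I0
cycle 1: W1.I0
cycle 2: W1.I1
cycle 3: W1.I2
cycle 4: W1.I3
cycle 5: W2.I0
cycle 6: W0.I1
cycle 7: idle
cycle 8: idle
cycle 9: idle
cycle 10: idle
cycle 11: W2.I1
cycle 12: W0.I2
cycle 13: idle
cycle 14: idle
cycle 15: idle
cycle 16: idle
cycle 17: W2.I2

Answer: 18 cycles, utilization 5/9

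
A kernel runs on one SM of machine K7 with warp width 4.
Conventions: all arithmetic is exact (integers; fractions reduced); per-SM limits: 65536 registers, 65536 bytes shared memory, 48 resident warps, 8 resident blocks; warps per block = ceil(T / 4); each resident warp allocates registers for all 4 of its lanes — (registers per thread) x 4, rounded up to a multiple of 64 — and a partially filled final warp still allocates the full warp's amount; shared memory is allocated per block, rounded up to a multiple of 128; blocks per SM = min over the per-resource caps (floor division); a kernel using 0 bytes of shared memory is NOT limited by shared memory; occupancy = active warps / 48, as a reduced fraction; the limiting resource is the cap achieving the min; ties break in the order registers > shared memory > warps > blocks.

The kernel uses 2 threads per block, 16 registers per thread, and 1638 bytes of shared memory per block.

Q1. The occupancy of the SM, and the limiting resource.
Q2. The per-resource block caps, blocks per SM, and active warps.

Answer: occupancy 1/6, limited by blocks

registers: 1024 blocks
shared memory: 39 blocks
warps: 48 blocks
blocks: 8 blocks

Answer: 8 blocks, 8 active warps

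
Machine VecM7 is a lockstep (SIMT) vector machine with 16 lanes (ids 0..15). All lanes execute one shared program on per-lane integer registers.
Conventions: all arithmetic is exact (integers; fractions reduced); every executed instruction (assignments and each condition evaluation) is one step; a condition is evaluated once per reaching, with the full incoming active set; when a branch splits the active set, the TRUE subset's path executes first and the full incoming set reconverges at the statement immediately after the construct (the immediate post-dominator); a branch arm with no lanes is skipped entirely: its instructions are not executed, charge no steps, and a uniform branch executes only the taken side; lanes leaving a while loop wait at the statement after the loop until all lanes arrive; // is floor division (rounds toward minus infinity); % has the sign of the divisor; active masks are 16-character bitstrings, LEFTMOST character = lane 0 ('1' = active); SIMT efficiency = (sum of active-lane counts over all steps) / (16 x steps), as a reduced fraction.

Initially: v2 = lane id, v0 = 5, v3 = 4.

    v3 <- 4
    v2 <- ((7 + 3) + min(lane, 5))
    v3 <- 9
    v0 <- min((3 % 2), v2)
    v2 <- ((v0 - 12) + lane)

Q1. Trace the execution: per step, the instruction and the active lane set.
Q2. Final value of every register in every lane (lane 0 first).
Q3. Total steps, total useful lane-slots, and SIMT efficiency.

step 0: v3 <- 4                      1111111111111111
step 1: v2 <- ((7 + 3) + min(lane, 5)) 1111111111111111
step 2: v3 <- 9                      1111111111111111
step 3: v0 <- min((3 % 2), v2)       1111111111111111
step 4: v2 <- ((v0 - 12) + lane)     1111111111111111

Answer: 5 steps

v2: -11,-10,-9,-8,-7,-6,-5,-4,-3,-2,-1,0,1,2,3,4
v0: 1,1,1,1,1,1,1,1,1,1,1,1,1,1,1,1
v3: 9,9,9,9,9,9,9,9,9,9,9,9,9,9,9,9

steps = 5; useful = 80; efficiency = 80/80 = 1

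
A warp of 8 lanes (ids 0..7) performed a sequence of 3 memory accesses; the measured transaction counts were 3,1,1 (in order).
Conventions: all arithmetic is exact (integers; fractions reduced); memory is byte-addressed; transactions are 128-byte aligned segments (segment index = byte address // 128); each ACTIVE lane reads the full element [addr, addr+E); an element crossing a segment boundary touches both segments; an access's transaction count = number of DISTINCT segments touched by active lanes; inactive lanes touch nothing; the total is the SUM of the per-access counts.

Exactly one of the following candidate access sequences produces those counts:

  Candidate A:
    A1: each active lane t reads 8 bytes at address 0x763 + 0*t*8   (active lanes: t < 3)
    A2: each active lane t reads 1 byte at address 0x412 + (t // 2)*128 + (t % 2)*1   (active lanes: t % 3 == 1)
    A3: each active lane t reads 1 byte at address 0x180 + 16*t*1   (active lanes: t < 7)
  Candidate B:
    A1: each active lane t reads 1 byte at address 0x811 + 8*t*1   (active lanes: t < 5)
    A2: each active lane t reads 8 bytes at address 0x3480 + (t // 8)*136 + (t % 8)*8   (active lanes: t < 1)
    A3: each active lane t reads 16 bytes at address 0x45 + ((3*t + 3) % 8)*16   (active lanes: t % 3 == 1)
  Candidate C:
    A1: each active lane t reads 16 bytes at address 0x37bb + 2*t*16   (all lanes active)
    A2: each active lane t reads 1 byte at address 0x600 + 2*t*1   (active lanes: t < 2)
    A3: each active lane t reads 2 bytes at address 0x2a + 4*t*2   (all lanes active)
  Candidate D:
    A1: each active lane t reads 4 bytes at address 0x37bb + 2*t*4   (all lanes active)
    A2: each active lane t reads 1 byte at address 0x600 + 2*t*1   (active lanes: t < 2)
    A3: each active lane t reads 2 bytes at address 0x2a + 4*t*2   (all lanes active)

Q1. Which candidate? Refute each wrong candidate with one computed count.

A: A1 gives 1 transaction, not 3
B: A1 gives 1 transaction, not 3
D: A1 gives 1 transaction, not 3
C: all counts match (3,1,1)

Answer: C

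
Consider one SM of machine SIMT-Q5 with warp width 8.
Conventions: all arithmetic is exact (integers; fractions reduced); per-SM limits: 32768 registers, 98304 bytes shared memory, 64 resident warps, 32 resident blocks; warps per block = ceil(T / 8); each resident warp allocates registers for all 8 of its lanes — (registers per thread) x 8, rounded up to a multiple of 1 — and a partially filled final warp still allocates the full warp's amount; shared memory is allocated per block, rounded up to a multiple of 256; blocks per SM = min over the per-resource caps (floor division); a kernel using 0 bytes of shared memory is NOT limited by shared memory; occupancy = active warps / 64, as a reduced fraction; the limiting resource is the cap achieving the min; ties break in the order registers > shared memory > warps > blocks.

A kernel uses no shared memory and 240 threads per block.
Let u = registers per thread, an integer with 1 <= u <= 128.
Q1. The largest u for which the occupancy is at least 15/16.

Answer: u = 68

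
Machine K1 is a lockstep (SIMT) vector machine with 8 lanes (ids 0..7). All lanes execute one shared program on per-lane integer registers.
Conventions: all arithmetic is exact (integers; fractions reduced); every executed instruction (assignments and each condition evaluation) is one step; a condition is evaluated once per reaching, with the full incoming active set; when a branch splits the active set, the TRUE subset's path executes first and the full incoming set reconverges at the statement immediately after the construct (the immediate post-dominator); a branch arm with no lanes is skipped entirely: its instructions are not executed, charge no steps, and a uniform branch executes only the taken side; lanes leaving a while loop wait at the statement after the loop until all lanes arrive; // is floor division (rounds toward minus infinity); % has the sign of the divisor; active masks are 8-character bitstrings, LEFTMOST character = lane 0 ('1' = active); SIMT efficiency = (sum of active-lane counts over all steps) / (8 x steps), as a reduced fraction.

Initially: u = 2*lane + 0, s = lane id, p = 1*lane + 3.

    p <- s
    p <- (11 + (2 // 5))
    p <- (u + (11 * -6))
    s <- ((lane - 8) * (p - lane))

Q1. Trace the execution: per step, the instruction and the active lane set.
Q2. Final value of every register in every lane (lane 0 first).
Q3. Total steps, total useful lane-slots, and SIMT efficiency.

step 0: p <- s                       11111111
step 1: p <- (11 + (2 // 5))         11111111
step 2: p <- (u + (11 * -6))         11111111
step 3: s <- ((lane - 8) * (p - lane)) 11111111

Answer: 4 steps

u: 0,2,4,6,8,10,12,14
s: 528,455,384,315,248,183,120,59
p: -66,-64,-62,-60,-58,-56,-54,-52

steps = 4; useful = 32; efficiency = 32/32 = 1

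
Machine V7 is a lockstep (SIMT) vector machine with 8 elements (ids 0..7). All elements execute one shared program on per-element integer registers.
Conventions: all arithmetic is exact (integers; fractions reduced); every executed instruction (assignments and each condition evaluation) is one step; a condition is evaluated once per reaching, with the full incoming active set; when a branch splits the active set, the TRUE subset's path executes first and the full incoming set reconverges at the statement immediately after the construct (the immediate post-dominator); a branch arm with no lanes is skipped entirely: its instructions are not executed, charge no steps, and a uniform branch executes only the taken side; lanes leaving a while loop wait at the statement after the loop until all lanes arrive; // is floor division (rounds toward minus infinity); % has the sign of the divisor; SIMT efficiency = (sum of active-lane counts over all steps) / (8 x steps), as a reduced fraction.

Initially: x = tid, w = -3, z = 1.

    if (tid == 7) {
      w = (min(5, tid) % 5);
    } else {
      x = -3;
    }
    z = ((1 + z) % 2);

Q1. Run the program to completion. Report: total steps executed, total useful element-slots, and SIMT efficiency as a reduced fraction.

Answer: 4 steps, 24 useful, 3/4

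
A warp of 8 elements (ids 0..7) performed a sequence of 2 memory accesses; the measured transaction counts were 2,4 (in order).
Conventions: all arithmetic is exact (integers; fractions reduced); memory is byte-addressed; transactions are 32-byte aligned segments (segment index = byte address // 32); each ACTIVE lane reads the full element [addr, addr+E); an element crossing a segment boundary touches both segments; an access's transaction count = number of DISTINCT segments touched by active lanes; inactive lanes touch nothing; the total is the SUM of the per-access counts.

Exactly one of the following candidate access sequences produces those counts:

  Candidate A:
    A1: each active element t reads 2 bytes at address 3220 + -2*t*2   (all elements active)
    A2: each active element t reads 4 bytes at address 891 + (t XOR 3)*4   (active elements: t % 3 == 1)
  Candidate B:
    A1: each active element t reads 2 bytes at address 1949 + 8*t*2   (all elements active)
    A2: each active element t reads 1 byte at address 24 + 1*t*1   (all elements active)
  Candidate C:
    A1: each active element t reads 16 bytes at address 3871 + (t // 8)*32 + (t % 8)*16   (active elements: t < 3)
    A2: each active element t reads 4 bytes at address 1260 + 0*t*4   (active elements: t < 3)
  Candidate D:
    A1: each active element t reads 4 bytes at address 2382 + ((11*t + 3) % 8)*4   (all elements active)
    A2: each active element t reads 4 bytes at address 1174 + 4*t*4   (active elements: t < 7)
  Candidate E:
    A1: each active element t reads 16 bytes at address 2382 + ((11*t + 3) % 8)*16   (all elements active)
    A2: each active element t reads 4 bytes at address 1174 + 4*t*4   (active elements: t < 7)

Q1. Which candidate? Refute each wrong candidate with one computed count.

A: A2 gives 1 transaction, not 4
B: A1 gives 5 transactions, not 2
C: A1 gives 3 transactions, not 2
E: A1 gives 5 transactions, not 2
D: all counts match (2,4)

Answer: D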